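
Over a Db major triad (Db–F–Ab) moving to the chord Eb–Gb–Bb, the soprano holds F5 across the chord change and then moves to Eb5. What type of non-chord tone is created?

F5 is a suspension.

The harmony at that moment is Eb minor triad (Eb, Gb, Bb); F5 is not a chord tone.
It is held over (the same pitch as the preceding F5) and left by step down to Eb5.
Held over from the previous chord and resolving down by step — a suspension.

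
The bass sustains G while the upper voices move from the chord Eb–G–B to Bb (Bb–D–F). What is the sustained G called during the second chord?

Pedal tone (pedal point).

The harmony at that moment is Bb major triad (Bb, D, F); G is not a chord tone.
It is held over (the same pitch as the preceding G) and then sustained as the same pitch into the next harmony.
Sustained through a change of harmony — a pedal tone.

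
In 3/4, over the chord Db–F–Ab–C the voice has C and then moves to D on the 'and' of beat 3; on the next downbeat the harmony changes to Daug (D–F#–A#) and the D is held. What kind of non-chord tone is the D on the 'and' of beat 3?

The harmony at that moment is Db major seventh chord (Db, F, Ab, C); D is not a chord tone.
It is approached by step up from C and then sustained as the same pitch into the next harmony.
Arriving early and becoming a chord tone when the harmony changes — an anticipation.

Anticipation.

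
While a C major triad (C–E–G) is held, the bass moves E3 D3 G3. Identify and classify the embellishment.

The harmony at that moment is C major triad (C, E, G); D3 is not a chord tone.
It is approached by step down from E3 and left by leap up to G3.
Step in, leap out — an escape tone.

D3 is an escape tone.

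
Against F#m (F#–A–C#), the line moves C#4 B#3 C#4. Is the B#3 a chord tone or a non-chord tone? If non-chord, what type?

Non-chord tone — a neighbor tone.

The harmony at that moment is F# minor triad (F#, A, C#); B#3 is not a chord tone.
It is approached by step down from C#4 and left by step up to C#4.
Step away and step back to the same note — a neighbor tone (lower neighbor).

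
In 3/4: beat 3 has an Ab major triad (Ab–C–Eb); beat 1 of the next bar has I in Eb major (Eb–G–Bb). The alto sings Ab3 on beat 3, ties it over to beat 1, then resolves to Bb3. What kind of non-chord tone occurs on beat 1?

Retardation.

The harmony at that moment is Eb major triad (Eb, G, Bb); Ab3 is not a chord tone.
It is held over (the same pitch as the preceding Ab3) and left by step up to Bb3.
Held over from the previous chord and resolving up by step — a retardation.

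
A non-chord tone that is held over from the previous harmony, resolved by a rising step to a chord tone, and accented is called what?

Retardation.

Approach: by preparation — the pitch is first a chord tone, then held (tied or repeated) while the harmony changes under it. Departure: up by step. Metric position: strong.
A prepared dissonance that resolves upward by step — a retardation. (The same figure resolving downward would be a suspension.)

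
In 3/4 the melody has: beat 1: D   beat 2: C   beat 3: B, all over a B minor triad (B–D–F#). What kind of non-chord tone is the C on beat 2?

Passing tone.

The harmony at that moment is B minor triad (B, D, F#); C is not a chord tone.
It is approached by step down from D and left by step down to B.
Step in, step out in the same direction — a passing tone.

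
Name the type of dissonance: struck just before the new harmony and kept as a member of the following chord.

Anticipation.

Approach: ahead of the chord change (typically by step), so it is dissonant against the current harmony. Departure: none — the same pitch is restated or held and is a chord tone of the new harmony.
Dissonant first, consonant once the harmony catches up: the note simply arrives early — an anticipation. (The reverse timing, consonant first and dissonant after the change, would be a suspension or retardation.)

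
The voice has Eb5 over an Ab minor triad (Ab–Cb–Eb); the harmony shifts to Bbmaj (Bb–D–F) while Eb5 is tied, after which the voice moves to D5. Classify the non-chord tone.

Eb5 is a suspension.

The harmony at that moment is Bb major triad (Bb, D, F); Eb5 is not a chord tone.
It is held over (the same pitch as the preceding Eb5) and left by step down to D5.
Held over from the previous chord and resolving down by step — a suspension.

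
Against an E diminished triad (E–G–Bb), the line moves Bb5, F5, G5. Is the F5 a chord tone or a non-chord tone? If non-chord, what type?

Non-chord tone — an appoggiatura.

The harmony at that moment is E diminished triad (E, G, Bb); F5 is not a chord tone.
It is approached by leap down from Bb5 and left by step up to G5.
Leap in, step out — an appoggiatura.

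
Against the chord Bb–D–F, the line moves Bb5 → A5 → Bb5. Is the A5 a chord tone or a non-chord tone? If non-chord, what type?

Non-chord tone — a neighbor tone.

The harmony at that moment is Bb major triad (Bb, D, F); A5 is not a chord tone.
It is approached by step down from Bb5 and left by step up to Bb5.
Step away and step back to the same note — a neighbor tone (lower neighbor).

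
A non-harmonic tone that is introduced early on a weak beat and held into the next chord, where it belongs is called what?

Approach: ahead of the chord change (typically by step), so it is dissonant against the current harmony. Departure: none — the same pitch is restated or held and is a chord tone of the new harmony.
Dissonant first, consonant once the harmony catches up: the note simply arrives early — an anticipation. (The reverse timing, consonant first and dissonant after the change, would be a suspension or retardation.)

Anticipation.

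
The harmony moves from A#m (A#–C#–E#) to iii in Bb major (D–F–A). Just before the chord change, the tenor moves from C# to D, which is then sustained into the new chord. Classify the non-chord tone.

The harmony at that moment is A# minor triad (A#, C#, E#); D is not a chord tone.
It is approached by step up from C# and then sustained as the same pitch into the next harmony.
Arriving early and becoming a chord tone when the harmony changes — an anticipation.

D is an anticipation.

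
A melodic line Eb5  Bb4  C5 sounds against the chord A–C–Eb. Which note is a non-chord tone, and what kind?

The harmony at that moment is A diminished triad (A, C, Eb); Bb4 is not a chord tone.
It is approached by leap down from Eb5 and left by step up to C5.
Leap in, step out — an appoggiatura.

Bb4 is an appoggiatura.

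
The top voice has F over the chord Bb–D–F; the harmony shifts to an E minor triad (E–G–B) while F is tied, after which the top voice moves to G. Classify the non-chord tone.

F is a retardation.

The harmony at that moment is E minor triad (E, G, B); F is not a chord tone.
It is held over (the same pitch as the preceding F) and left by step up to G.
Held over from the previous chord and resolving up by step — a retardation.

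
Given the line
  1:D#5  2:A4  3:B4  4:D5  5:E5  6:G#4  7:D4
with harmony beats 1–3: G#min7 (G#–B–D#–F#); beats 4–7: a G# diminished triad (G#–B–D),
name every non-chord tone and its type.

The harmony at that moment is G# minor seventh chord (G#, B, D#, F#); A4 is not a chord tone.
It is approached by leap down from D#5 and left by step up to B4.
Leap in, step out — an appoggiatura.
The harmony at that moment is G# diminished triad (G#, B, D); E5 is not a chord tone.
It is approached by step up from D5 and left by leap down to G#4.
Step in, leap out — an escape tone.

A4 (beat 2) — appoggiatura; E5 (beat 5) — escape tone.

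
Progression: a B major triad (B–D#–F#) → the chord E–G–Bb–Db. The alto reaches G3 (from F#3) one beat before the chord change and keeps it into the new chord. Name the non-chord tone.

The harmony at that moment is B major triad (B, D#, F#); G3 is not a chord tone.
It is approached by step up from F#3 and then sustained as the same pitch into the next harmony.
Arriving early and becoming a chord tone when the harmony changes — an anticipation.

G3 is an anticipation.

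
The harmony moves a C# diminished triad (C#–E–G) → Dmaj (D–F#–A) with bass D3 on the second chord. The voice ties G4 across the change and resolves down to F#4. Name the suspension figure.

4–3 suspension.

At the second chord the bass is D3. The suspended G4 lies a fourth above the bass; after resolving down by step to F#4, the interval above the bass becomes a third.
Suspension figures are named by those two intervals: 4–3.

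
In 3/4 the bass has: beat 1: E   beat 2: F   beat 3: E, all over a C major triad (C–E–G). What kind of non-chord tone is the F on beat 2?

Upper neighbor tone.

The harmony at that moment is C major triad (C, E, G); F is not a chord tone.
It is approached by step up from E and left by step down to E.
Step away and step back to the same note — a neighbor tone (upper neighbor).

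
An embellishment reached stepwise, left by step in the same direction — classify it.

Approach: by step. Departure: by step, continuing in the same direction.
Stepwise on both sides with no change of direction means the note fills in the space between two different chord tones — a passing tone. (Had it turned back to its starting note it would be a neighbor tone instead.)

Passing tone.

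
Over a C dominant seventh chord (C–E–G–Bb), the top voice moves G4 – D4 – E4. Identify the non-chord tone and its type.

The harmony at that moment is C dominant seventh chord (C, E, G, Bb); D4 is not a chord tone.
It is approached by leap down from G4 and left by step up to E4.
Leap in, step out — an appoggiatura.

D4 is an appoggiatura.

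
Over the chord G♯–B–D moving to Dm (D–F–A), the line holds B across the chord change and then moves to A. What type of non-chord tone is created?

The harmony at that moment is D minor triad (D, F, A); B is not a chord tone.
It is held over (the same pitch as the preceding B) and left by step down to A.
Held over from the previous chord and resolving down by step — a suspension.

B is a suspension.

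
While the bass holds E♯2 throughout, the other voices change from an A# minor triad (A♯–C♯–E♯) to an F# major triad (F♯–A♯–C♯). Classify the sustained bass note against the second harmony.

The harmony at that moment is F♯ major triad (F♯, A♯, C♯); E♯2 is not a chord tone.
It is held over (the same pitch as the preceding E♯2) and then sustained as the same pitch into the next harmony.
Sustained through a change of harmony — a pedal tone.

Pedal tone (pedal point).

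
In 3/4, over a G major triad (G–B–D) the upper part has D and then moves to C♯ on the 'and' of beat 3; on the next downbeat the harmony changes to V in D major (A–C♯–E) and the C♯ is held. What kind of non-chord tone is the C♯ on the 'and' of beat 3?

The harmony at that moment is G major triad (G, B, D); C♯ is not a chord tone.
It is approached by step down from D and then sustained as the same pitch into the next harmony.
Arriving early and becoming a chord tone when the harmony changes — an anticipation.

Anticipation.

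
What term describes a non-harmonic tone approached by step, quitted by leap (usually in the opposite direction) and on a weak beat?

Escape tone.

Approach: by step. Departure: by leap. Metric position: weak.
Step in, leap out, from a weak position — an escape tone (échappée). (It is the mirror image of the appoggiatura, which leaps in and steps out on a strong beat.)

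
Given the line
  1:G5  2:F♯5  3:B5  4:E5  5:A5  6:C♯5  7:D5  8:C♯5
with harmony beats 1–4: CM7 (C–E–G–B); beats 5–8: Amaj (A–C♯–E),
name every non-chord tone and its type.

The harmony at that moment is C major seventh chord (C, E, G, B); F♯5 is not a chord tone.
It is approached by step down from G5 and left by leap up to B5.
Step in, leap out — an escape tone.
The harmony at that moment is A major triad (A, C♯, E); D5 is not a chord tone.
It is approached by step up from C♯5 and left by step down to C♯5.
Step away and step back to the same note — a neighbor tone (upper neighbor).

F♯5 (beat 2) — escape tone; D5 (beat 7) — neighbor tone.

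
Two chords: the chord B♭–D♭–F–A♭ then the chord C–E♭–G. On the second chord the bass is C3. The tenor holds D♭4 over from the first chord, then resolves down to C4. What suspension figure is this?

At the second chord the bass is C3. The suspended D♭4 lies a ninth above the bass; after resolving down by step to C4, the interval above the bass becomes an octave.
Suspension figures are named by those two intervals: 9–8.

9–8 suspension.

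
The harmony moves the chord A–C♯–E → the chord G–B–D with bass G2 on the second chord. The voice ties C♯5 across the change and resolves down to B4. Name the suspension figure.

4–3 suspension.

At the second chord the bass is G2. The suspended C♯5 lies a fourth above the bass; after resolving down by step to B4, the interval above the bass becomes a third.
Suspension figures are named by those two intervals: 4–3.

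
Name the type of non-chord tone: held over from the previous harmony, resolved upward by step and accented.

Retardation.

Approach: by preparation — the pitch is first a chord tone, then held (tied or repeated) while the harmony changes under it. Departure: up by step. Metric position: strong.
A prepared dissonance that resolves upward by step — a retardation. (The same figure resolving downward would be a suspension.)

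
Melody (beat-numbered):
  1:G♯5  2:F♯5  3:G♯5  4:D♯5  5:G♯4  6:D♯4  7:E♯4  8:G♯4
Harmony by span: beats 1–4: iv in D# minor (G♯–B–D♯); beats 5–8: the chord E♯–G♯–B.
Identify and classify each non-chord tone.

F♯5 (beat 2) — neighbor tone; D♯4 (beat 6) — appoggiatura.

The harmony at that moment is G♯ minor triad (G♯, B, D♯); F♯5 is not a chord tone.
It is approached by step down from G♯5 and left by step up to G♯5.
Step away and step back to the same note — a neighbor tone (lower neighbor).
The harmony at that moment is E♯ diminished triad (E♯, G♯, B); D♯4 is not a chord tone.
It is approached by leap down from G♯4 and left by step up to E♯4.
Leap in, step out — an appoggiatura.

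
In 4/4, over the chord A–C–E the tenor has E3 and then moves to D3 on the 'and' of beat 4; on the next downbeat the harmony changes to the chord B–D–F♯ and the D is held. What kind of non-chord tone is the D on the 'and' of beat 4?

Anticipation.

The harmony at that moment is A minor triad (A, C, E); D3 is not a chord tone.
It is approached by step down from E3 and then sustained as the same pitch into the next harmony.
Arriving early and becoming a chord tone when the harmony changes — an anticipation.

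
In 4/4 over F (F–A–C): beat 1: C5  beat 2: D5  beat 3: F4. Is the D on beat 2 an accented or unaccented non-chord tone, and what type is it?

Unaccented escape tone.

The harmony at that moment is F major triad (F, A, C); D5 is not a chord tone.
It is approached by step up from C5 and left by leap down to F4.
Step in, leap out — an escape tone.
It falls on a weak beat, so it is unaccented.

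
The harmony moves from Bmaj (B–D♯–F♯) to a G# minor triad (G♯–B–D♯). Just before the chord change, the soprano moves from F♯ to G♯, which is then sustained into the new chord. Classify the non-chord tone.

The harmony at that moment is B major triad (B, D♯, F♯); G♯ is not a chord tone.
It is approached by step up from F♯ and then sustained as the same pitch into the next harmony.
Arriving early and becoming a chord tone when the harmony changes — an anticipation.

G♯ is an anticipation.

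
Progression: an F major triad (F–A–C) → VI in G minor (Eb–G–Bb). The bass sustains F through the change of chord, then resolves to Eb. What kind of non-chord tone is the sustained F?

F is a suspension.

The harmony at that moment is Eb major triad (Eb, G, Bb); F is not a chord tone.
It is held over (the same pitch as the preceding F) and left by step down to Eb.
Held over from the previous chord and resolving down by step — a suspension.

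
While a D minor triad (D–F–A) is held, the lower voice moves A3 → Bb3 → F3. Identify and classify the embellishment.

The harmony at that moment is D minor triad (D, F, A); Bb3 is not a chord tone.
It is approached by step up from A3 and left by leap down to F3.
Step in, leap out — an escape tone.

Bb3 is an escape tone.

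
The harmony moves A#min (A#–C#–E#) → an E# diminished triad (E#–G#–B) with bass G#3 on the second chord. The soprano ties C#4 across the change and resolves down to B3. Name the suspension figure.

At the second chord the bass is G#3. The suspended C#4 lies a fourth above the bass; after resolving down by step to B3, the interval above the bass becomes a third.
Suspension figures are named by those two intervals: 4–3.

4–3 suspension.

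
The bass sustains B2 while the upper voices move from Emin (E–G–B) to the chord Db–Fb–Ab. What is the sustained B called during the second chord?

Pedal tone (pedal point).

The harmony at that moment is Db minor triad (Db, Fb, Ab); B2 is not a chord tone.
It is held over (the same pitch as the preceding B2) and then sustained as the same pitch into the next harmony.
Sustained through a change of harmony — a pedal tone.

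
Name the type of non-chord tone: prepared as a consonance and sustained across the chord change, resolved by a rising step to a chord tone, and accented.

Retardation.

Approach: by preparation — the pitch is first a chord tone, then held (tied or repeated) while the harmony changes under it. Departure: up by step. Metric position: strong.
A prepared dissonance that resolves upward by step — a retardation. (The same figure resolving downward would be a suspension.)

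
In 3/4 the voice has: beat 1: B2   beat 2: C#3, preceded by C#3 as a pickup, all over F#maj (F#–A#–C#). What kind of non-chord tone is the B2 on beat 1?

Lower neighbor tone.

The harmony at that moment is F# major triad (F#, A#, C#); B2 is not a chord tone.
It is approached by step down from C#3 and left by step up to C#3.
Step away and step back to the same note — a neighbor tone (lower neighbor).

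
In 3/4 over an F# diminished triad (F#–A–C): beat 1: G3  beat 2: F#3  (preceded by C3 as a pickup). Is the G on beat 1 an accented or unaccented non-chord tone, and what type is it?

Accented appoggiatura.

The harmony at that moment is F# diminished triad (F#, A, C); G3 is not a chord tone.
It is approached by leap up from C3 and left by step down to F#3.
Leap in, step out — an appoggiatura.
It falls on the downbeat, so it is accented.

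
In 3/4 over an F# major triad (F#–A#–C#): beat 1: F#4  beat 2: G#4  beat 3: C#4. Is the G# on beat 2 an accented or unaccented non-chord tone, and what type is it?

The harmony at that moment is F# major triad (F#, A#, C#); G#4 is not a chord tone.
It is approached by step up from F#4 and left by leap down to C#4.
Step in, leap out — an escape tone.
It falls on a weak beat, so it is unaccented.

Unaccented escape tone.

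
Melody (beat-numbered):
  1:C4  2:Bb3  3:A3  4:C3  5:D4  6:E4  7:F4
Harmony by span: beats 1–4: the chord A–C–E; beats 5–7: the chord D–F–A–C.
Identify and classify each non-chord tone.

The harmony at that moment is A minor triad (A, C, E); Bb3 is not a chord tone.
It is approached by step down from C4 and left by step down to A3.
Step in, step out in the same direction — a passing tone.
The harmony at that moment is D minor seventh chord (D, F, A, C); E4 is not a chord tone.
It is approached by step up from D4 and left by step up to F4.
Step in, step out in the same direction — a passing tone.

Bb3 (beat 2) — passing tone; E4 (beat 6) — passing tone.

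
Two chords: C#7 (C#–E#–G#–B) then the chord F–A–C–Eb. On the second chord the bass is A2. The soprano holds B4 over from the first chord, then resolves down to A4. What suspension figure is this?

At the second chord the bass is A2. The suspended B4 lies a ninth above the bass; after resolving down by step to A4, the interval above the bass becomes an octave.
Suspension figures are named by those two intervals: 9–8.

9–8 suspension.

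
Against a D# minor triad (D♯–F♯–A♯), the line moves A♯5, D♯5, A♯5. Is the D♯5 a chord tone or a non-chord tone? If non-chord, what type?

D# minor triad contains D♯, F♯, A♯; D♯ is the root, so it is a chord tone.

Chord tone (the root of D# minor triad).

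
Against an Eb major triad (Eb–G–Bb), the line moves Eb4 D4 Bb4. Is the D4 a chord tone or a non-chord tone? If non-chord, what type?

The harmony at that moment is Eb major triad (Eb, G, Bb); D4 is not a chord tone.
It is approached by step down from Eb4 and left by leap up to Bb4.
Step in, leap out — an escape tone.

Non-chord tone — an escape tone.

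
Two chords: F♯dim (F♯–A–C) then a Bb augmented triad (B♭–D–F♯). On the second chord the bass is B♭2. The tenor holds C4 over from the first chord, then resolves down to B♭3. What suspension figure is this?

At the second chord the bass is B♭2. The suspended C4 lies a ninth above the bass; after resolving down by step to B♭3, the interval above the bass becomes an octave.
Suspension figures are named by those two intervals: 9–8.

9–8 suspension.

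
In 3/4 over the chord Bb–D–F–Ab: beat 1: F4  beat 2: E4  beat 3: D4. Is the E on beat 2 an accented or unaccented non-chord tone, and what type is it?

Unaccented passing tone.

The harmony at that moment is Bb dominant seventh chord (Bb, D, F, Ab); E4 is not a chord tone.
It is approached by step down from F4 and left by step down to D4.
Step in, step out in the same direction — a passing tone.
It falls on a weak beat, so it is unaccented.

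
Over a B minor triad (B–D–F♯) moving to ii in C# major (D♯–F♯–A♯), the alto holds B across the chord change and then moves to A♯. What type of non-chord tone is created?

B is a suspension.

The harmony at that moment is D♯ minor triad (D♯, F♯, A♯); B is not a chord tone.
It is held over (the same pitch as the preceding B) and left by step down to A♯.
Held over from the previous chord and resolving down by step — a suspension.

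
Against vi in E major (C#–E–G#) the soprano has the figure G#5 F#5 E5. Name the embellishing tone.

The harmony at that moment is C# minor triad (C#, E, G#); F#5 is not a chord tone.
It is approached by step down from G#5 and left by step down to E5.
Step in, step out in the same direction — a passing tone.

F#5 is a passing tone.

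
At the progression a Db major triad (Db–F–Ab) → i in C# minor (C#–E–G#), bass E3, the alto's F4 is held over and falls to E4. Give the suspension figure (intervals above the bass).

9–8 suspension.

At the second chord the bass is E3. The suspended F4 lies a ninth above the bass; after resolving down by step to E4, the interval above the bass becomes an octave.
Suspension figures are named by those two intervals: 9–8.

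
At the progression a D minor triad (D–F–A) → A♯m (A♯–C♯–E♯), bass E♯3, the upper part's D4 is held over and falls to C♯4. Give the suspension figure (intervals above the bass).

7–6 suspension.

At the second chord the bass is E♯3. The suspended D4 lies a seventh above the bass; after resolving down by step to C♯4, the interval above the bass becomes a sixth.
Suspension figures are named by those two intervals: 7–6.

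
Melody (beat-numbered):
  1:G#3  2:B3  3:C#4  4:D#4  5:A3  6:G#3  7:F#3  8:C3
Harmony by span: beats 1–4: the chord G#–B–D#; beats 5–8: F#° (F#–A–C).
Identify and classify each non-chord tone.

The harmony at that moment is G# minor triad (G#, B, D#); C#4 is not a chord tone.
It is approached by step up from B3 and left by step up to D#4.
Step in, step out in the same direction — a passing tone.
The harmony at that moment is F# diminished triad (F#, A, C); G#3 is not a chord tone.
It is approached by step down from A3 and left by step down to F#3.
Step in, step out in the same direction — a passing tone.

C#4 (beat 3) — passing tone; G#3 (beat 6) — passing tone.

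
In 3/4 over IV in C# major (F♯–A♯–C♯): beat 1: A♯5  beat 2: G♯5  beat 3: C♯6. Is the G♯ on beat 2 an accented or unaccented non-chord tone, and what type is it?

The harmony at that moment is F♯ major triad (F♯, A♯, C♯); G♯5 is not a chord tone.
It is approached by step down from A♯5 and left by leap up to C♯6.
Step in, leap out — an escape tone.
It falls on a weak beat, so it is unaccented.

Unaccented escape tone.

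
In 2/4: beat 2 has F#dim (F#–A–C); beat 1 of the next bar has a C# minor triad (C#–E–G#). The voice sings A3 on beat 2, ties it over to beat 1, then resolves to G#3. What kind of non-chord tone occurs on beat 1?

The harmony at that moment is C# minor triad (C#, E, G#); A3 is not a chord tone.
It is held over (the same pitch as the preceding A3) and left by step down to G#3.
Held over from the previous chord and resolving down by step — a suspension.

Suspension.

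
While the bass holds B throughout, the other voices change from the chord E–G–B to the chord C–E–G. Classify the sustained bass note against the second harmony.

Pedal tone (pedal point).

The harmony at that moment is C major triad (C, E, G); B is not a chord tone.
It is held over (the same pitch as the preceding B) and then sustained as the same pitch into the next harmony.
Sustained through a change of harmony — a pedal tone.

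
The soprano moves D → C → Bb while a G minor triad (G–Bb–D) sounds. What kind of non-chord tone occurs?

The harmony at that moment is G minor triad (G, Bb, D); C is not a chord tone.
It is approached by step down from D and left by step down to Bb.
Step in, step out in the same direction — a passing tone.

C is a passing tone.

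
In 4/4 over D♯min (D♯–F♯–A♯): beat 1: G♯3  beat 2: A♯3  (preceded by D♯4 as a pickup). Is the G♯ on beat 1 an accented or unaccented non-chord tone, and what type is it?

Accented appoggiatura.

The harmony at that moment is D♯ minor triad (D♯, F♯, A♯); G♯3 is not a chord tone.
It is approached by leap down from D♯4 and left by step up to A♯3.
Leap in, step out — an appoggiatura.
It falls on the downbeat, so it is accented.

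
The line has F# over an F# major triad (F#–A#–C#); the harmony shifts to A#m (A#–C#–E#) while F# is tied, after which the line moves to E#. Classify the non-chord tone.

F# is a suspension.

The harmony at that moment is A# minor triad (A#, C#, E#); F# is not a chord tone.
It is held over (the same pitch as the preceding F#) and left by step down to E#.
Held over from the previous chord and resolving down by step — a suspension.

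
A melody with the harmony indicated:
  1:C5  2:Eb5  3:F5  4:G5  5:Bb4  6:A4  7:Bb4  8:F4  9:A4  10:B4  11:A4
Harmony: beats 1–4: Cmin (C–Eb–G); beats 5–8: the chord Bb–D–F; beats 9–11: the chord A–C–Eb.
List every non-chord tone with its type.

F5 (beat 3) — passing tone; A4 (beat 6) — neighbor tone; B4 (beat 10) — neighbor tone.

The harmony at that moment is C minor triad (C, Eb, G); F5 is not a chord tone.
It is approached by step up from Eb5 and left by step up to G5.
Step in, step out in the same direction — a passing tone.
The harmony at that moment is Bb major triad (Bb, D, F); A4 is not a chord tone.
It is approached by step down from Bb4 and left by step up to Bb4.
Step away and step back to the same note — a neighbor tone (lower neighbor).
The harmony at that moment is A diminished triad (A, C, Eb); B4 is not a chord tone.
It is approached by step up from A4 and left by step down to A4.
Step away and step back to the same note — a neighbor tone (upper neighbor).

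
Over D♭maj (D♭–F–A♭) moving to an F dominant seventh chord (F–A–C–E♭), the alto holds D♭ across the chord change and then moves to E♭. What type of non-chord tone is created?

The harmony at that moment is F dominant seventh chord (F, A, C, E♭); D♭ is not a chord tone.
It is held over (the same pitch as the preceding D♭) and left by step up to E♭.
Held over from the previous chord and resolving up by step — a retardation.

D♭ is a retardation.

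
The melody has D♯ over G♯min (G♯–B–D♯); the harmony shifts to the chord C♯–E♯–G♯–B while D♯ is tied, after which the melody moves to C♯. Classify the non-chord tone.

The harmony at that moment is C♯ dominant seventh chord (C♯, E♯, G♯, B); D♯ is not a chord tone.
It is held over (the same pitch as the preceding D♯) and left by step down to C♯.
Held over from the previous chord and resolving down by step — a suspension.

D♯ is a suspension.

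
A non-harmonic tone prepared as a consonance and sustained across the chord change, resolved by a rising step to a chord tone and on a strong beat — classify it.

Approach: by preparation — the pitch is first a chord tone, then held (tied or repeated) while the harmony changes under it. Departure: up by step. Metric position: strong.
A prepared dissonance that resolves upward by step — a retardation. (The same figure resolving downward would be a suspension.)

Retardation.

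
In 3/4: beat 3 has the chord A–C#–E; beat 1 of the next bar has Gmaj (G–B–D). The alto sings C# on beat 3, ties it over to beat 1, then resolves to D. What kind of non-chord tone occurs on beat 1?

Retardation.

The harmony at that moment is G major triad (G, B, D); C# is not a chord tone.
It is held over (the same pitch as the preceding C#) and left by step up to D.
Held over from the previous chord and resolving up by step — a retardation.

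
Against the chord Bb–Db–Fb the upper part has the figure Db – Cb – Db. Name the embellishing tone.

Cb is a neighbor tone.

The harmony at that moment is Bb diminished triad (Bb, Db, Fb); Cb is not a chord tone.
It is approached by step down from Db and left by step up to Db.
Step away and step back to the same note — a neighbor tone (lower neighbor).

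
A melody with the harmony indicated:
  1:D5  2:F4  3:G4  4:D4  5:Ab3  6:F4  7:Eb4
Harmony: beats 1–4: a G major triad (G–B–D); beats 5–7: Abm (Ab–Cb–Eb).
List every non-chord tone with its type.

F4 (beat 2) — appoggiatura; F4 (beat 6) — appoggiatura.

The harmony at that moment is G major triad (G, B, D); F4 is not a chord tone.
It is approached by leap down from D5 and left by step up to G4.
Leap in, step out — an appoggiatura.
The harmony at that moment is Ab minor triad (Ab, Cb, Eb); F4 is not a chord tone.
It is approached by leap up from Ab3 and left by step down to Eb4.
Leap in, step out — an appoggiatura.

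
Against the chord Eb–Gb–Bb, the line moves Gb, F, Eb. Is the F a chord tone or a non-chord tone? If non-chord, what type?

Non-chord tone — a passing tone.

The harmony at that moment is Eb minor triad (Eb, Gb, Bb); F is not a chord tone.
It is approached by step down from Gb and left by step down to Eb.
Step in, step out in the same direction — a passing tone.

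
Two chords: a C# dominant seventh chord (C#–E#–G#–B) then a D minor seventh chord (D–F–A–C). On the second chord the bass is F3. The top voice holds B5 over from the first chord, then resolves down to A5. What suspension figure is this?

4–3 suspension.

At the second chord the bass is F3. The suspended B5 lies a fourth above the bass; after resolving down by step to A5, the interval above the bass becomes a third.
Suspension figures are named by those two intervals: 4–3.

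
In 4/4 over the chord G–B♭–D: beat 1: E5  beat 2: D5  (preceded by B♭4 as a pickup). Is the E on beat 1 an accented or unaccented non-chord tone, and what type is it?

Accented appoggiatura.

The harmony at that moment is G minor triad (G, B♭, D); E5 is not a chord tone.
It is approached by leap up from B♭4 and left by step down to D5.
Leap in, step out — an appoggiatura.
It falls on the downbeat, so it is accented.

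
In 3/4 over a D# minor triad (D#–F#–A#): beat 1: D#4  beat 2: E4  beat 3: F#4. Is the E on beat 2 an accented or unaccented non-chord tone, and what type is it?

Unaccented passing tone.

The harmony at that moment is D# minor triad (D#, F#, A#); E4 is not a chord tone.
It is approached by step up from D#4 and left by step up to F#4.
Step in, step out in the same direction — a passing tone.
It falls on a weak beat, so it is unaccented.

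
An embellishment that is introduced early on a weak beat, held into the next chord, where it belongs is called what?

Approach: ahead of the chord change (typically by step), so it is dissonant against the current harmony. Departure: none — the same pitch is restated or held and is a chord tone of the new harmony.
Dissonant first, consonant once the harmony catches up: the note simply arrives early — an anticipation. (The reverse timing, consonant first and dissonant after the change, would be a suspension or retardation.)

Anticipation.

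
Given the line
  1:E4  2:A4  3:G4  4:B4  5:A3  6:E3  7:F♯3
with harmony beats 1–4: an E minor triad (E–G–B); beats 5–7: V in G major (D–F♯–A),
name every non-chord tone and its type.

The harmony at that moment is E minor triad (E, G, B); A4 is not a chord tone.
It is approached by leap up from E4 and left by step down to G4.
Leap in, step out — an appoggiatura.
The harmony at that moment is D major triad (D, F♯, A); E3 is not a chord tone.
It is approached by leap down from A3 and left by step up to F♯3.
Leap in, step out — an appoggiatura.

A4 (beat 2) — appoggiatura; E3 (beat 6) — appoggiatura.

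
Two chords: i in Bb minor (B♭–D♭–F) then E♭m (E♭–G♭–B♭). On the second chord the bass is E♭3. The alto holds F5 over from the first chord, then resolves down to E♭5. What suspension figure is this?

9–8 suspension.

At the second chord the bass is E♭3. The suspended F5 lies a ninth above the bass; after resolving down by step to E♭5, the interval above the bass becomes an octave.
Suspension figures are named by those two intervals: 9–8.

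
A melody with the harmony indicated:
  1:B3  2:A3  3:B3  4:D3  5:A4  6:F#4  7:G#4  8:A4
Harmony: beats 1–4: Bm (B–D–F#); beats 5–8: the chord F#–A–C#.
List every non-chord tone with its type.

A3 (beat 2) — neighbor tone; G#4 (beat 7) — passing tone.

The harmony at that moment is B minor triad (B, D, F#); A3 is not a chord tone.
It is approached by step down from B3 and left by step up to B3.
Step away and step back to the same note — a neighbor tone (lower neighbor).
The harmony at that moment is F# minor triad (F#, A, C#); G#4 is not a chord tone.
It is approached by step up from F#4 and left by step up to A4.
Step in, step out in the same direction — a passing tone.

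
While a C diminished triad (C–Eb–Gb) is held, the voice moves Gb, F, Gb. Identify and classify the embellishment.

F is a neighbor tone.

The harmony at that moment is C diminished triad (C, Eb, Gb); F is not a chord tone.
It is approached by step down from Gb and left by step up to Gb.
Step away and step back to the same note — a neighbor tone (lower neighbor).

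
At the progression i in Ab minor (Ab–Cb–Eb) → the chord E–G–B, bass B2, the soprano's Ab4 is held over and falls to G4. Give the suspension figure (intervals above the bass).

7–6 suspension.

At the second chord the bass is B2. The suspended Ab4 lies a seventh above the bass; after resolving down by step to G4, the interval above the bass becomes a sixth.
Suspension figures are named by those two intervals: 7–6.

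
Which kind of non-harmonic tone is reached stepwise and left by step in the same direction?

Approach: by step. Departure: by step, continuing in the same direction.
Stepwise on both sides with no change of direction means the note fills in the space between two different chord tones — a passing tone. (Had it turned back to its starting note it would be a neighbor tone instead.)

Passing tone.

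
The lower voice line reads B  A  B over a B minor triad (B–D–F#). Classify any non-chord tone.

The harmony at that moment is B minor triad (B, D, F#); A is not a chord tone.
It is approached by step down from B and left by step up to B.
Step away and step back to the same note — a neighbor tone (lower neighbor).

A is a neighbor tone.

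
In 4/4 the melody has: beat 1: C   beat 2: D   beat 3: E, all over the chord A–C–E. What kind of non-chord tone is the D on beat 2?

The harmony at that moment is A minor triad (A, C, E); D is not a chord tone.
It is approached by step up from C and left by step up to E.
Step in, step out in the same direction — a passing tone.

Passing tone.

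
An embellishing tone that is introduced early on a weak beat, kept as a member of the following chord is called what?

Anticipation.

Approach: ahead of the chord change (typically by step), so it is dissonant against the current harmony. Departure: none — the same pitch is restated or held and is a chord tone of the new harmony.
Dissonant first, consonant once the harmony catches up: the note simply arrives early — an anticipation. (The reverse timing, consonant first and dissonant after the change, would be a suspension or retardation.)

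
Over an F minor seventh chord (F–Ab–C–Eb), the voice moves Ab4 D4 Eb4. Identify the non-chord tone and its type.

D4 is an appoggiatura.

The harmony at that moment is F minor seventh chord (F, Ab, C, Eb); D4 is not a chord tone.
It is approached by leap down from Ab4 and left by step up to Eb4.
Leap in, step out — an appoggiatura.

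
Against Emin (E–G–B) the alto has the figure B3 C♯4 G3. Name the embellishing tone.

C♯4 is an escape tone.

The harmony at that moment is E minor triad (E, G, B); C♯4 is not a chord tone.
It is approached by step up from B3 and left by leap down to G3.
Step in, leap out — an escape tone.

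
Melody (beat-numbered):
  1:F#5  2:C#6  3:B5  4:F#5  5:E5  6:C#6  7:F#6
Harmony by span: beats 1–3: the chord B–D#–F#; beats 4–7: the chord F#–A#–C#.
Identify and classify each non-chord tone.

C#6 (beat 2) — appoggiatura; E5 (beat 5) — escape tone.

The harmony at that moment is B major triad (B, D#, F#); C#6 is not a chord tone.
It is approached by leap up from F#5 and left by step down to B5.
Leap in, step out — an appoggiatura.
The harmony at that moment is F# major triad (F#, A#, C#); E5 is not a chord tone.
It is approached by step down from F#5 and left by leap up to C#6.
Step in, leap out — an escape tone.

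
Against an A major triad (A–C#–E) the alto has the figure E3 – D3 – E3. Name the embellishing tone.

The harmony at that moment is A major triad (A, C#, E); D3 is not a chord tone.
It is approached by step down from E3 and left by step up to E3.
Step away and step back to the same note — a neighbor tone (lower neighbor).

D3 is a neighbor tone.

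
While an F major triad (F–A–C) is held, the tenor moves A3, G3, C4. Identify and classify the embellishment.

The harmony at that moment is F major triad (F, A, C); G3 is not a chord tone.
It is approached by step down from A3 and left by leap up to C4.
Step in, leap out — an escape tone.

G3 is an escape tone.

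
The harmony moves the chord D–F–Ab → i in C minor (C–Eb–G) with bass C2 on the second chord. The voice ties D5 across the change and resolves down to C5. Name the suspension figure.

9–8 suspension.

At the second chord the bass is C2. The suspended D5 lies a ninth above the bass; after resolving down by step to C5, the interval above the bass becomes an octave.
Suspension figures are named by those two intervals: 9–8.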